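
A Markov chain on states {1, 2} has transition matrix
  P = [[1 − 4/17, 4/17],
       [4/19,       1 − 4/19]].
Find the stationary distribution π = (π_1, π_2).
π_1 = 17/36, π_2 = 19/36

Solve πP = π with π_1 + π_2 = 1. From πP = π: π_1 · (1 − 4/17) + π_2 · 4/19 = π_1 ⇒ π_2 · 4/19 = π_1 · 4/17 ⇒ π_2/π_1 = (4/17)/(4/19) = 19/17. Together with π_1 + π_2 = 1:
  π_1 = (4/19)/(4/17 + 4/19) = (4/19)/(144/323) = 17/36,
  π_2 = (4/17)/(4/17 + 4/19) = (4/17)/(144/323) = 19/36.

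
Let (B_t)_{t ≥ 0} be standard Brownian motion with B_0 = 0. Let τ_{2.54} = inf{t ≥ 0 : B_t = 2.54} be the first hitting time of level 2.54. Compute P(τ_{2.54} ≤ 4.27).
P(τ_{2.54} ≤ 4.27) = 2(1 − Φ(2.54/√4.27)) = 2(1 − Φ(1.2292)) ≈ 0.2190

By the reflection principle for standard BM, P(τ_b ≤ t) = 2 · P(B_t ≥ b). Since B_t ~ N(0, t), P(B_t ≥ 2.54) = 1 − Φ(2.54/√t) = 1 − Φ(2.54/√4.27) = 1 − Φ(1.2292) ≈ 0.10950. Doubling: P(τ_{2.54} ≤ 4.27) ≈ 2 · 0.10950 = 0.21900 ≈ 0.2190.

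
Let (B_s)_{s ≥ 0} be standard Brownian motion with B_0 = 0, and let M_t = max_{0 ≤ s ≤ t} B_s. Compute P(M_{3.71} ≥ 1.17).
P(M_{3.71} ≥ 1.17) = 2·P(B_{3.71} ≥ 1.17) = 2(1 − Φ(1.17/√3.71)) ≈ 0.5436

By the reflection principle for Brownian motion, P(M_t ≥ a) = 2 · P(B_t ≥ a) for a ≥ 0. Since B_t ~ N(0, t), P(B_t ≥ 1.17) = 1 − Φ(1.17/√t) = 1 − Φ(1.17/√3.71) = 1 − Φ(0.6074). So
  P(M_{3.71} ≥ 1.17) = 2(1 − Φ(0.6074)) ≈ 0.5436.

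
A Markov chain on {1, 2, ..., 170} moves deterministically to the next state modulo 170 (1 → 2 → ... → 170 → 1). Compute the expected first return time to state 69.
E[T_69 | X_0 = 69] = 170

The chain cycles deterministically, so starting at state 69 it returns in exactly 170 steps. Equivalently, the stationary distribution is uniform π_j = 1/170 for every state j, so by Kac's formula E[T_69] = 1/π_69 = 170.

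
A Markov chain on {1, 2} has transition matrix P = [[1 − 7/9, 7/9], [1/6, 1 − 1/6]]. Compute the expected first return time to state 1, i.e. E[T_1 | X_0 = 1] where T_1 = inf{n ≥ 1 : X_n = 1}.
E[T_1 | X_0 = 1] = 1/π_1 = 17/3

For an irreducible recurrent Markov chain with stationary distribution π, E[T_i | X_0 = i] = 1/π_i (Kac's formula). Here π_1 = (1/6)/(7/9 + 1/6) = (1/6)/(17/18) = 3/17, so E[T_1 | X_0 = 1] = 1/π_1 = (7/9 + 1/6)/(1/6) = (17/18)/(1/6) = 17/3.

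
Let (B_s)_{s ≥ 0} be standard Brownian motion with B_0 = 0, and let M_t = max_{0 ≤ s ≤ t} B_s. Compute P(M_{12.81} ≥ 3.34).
P(M_{12.81} ≥ 3.34) = 2·P(B_{12.81} ≥ 3.34) = 2(1 − Φ(3.34/√12.81)) ≈ 0.3507

By the reflection principle for Brownian motion, P(M_t ≥ a) = 2 · P(B_t ≥ a) for a ≥ 0. Since B_t ~ N(0, t), P(B_t ≥ 3.34) = 1 − Φ(3.34/√t) = 1 − Φ(3.34/√12.81) = 1 − Φ(0.9332). So
  P(M_{12.81} ≥ 3.34) = 2(1 − Φ(0.9332)) ≈ 0.3507.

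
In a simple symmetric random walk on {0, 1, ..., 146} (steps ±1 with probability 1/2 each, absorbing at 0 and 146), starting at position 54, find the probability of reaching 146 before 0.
P(hit 146 before 0) = 54/146 = 27/73

Let u_k = P(hit 146 before 0 | start at k). Then u_0 = 0, u_146 = 1, and u_k = u_{k-1}/2 + u_{k+1}/2 for 1 ≤ k ≤ 145. This harmonic recurrence is solved by u_k = k/146, giving u_54 = 54/146 = 27/73.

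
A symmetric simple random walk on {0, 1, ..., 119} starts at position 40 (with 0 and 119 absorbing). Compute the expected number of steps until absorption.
E[τ | X_0 = 40] = 3160

Let v_k = E[τ | X_0 = k]. Boundary: v_0 = v_119 = 0. Recurrence: v_k = 1 + (v_{k-1} + v_{k+1})/2 for 1 ≤ k ≤ 118. The particular solution to v_k − (v_{k-1} + v_{k+1})/2 = 1 is v_k = −k^2. Adding homogeneous solution A + B k and matching boundaries gives v_k = k (119 − k). Substituting k = 40: v_40 = 40 · 79 = 3160.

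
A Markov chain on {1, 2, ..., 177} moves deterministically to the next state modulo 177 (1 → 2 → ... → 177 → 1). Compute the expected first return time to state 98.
E[T_98 | X_0 = 98] = 177

The chain cycles deterministically, so starting at state 98 it returns in exactly 177 steps. Equivalently, the stationary distribution is uniform π_j = 1/177 for every state j, so by Kac's formula E[T_98] = 1/π_98 = 177.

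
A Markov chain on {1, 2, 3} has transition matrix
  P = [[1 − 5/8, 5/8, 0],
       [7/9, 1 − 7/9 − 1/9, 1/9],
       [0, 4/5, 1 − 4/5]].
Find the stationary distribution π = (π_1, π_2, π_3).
π = (224/429, 60/143, 25/429)

This is a birth-death chain on three states, which satisfies detailed balance: π_1 · P_{12} = π_2 · P_{21} and π_2 · P_{23} = π_3 · P_{32}.
From π_1 · 5/8 = π_2 · 7/9: π_2/π_1 = (5/8)/(7/9) = 45/56.
From π_2 · 1/9 = π_3 · 4/5: π_3/π_2 = (1/9)/(4/5) = 5/36.
Take π_1 proportional to 1; then unnormalized π = (1, 45/56, 25/224). Normalize by dividing by the sum 429/224:
  π = (224/429, 60/143, 25/429).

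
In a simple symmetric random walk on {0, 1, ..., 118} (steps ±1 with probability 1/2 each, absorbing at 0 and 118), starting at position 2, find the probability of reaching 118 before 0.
P(hit 118 before 0) = 2/118 = 1/59

Let u_k = P(hit 118 before 0 | start at k). Then u_0 = 0, u_118 = 1, and u_k = u_{k-1}/2 + u_{k+1}/2 for 1 ≤ k ≤ 117. This harmonic recurrence is solved by u_k = k/118, giving u_2 = 2/118 = 1/59.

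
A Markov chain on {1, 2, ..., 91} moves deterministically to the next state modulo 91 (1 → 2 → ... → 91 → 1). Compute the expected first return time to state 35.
E[T_35 | X_0 = 35] = 91

The chain cycles deterministically, so starting at state 35 it returns in exactly 91 steps. Equivalently, the stationary distribution is uniform π_j = 1/91 for every state j, so by Kac's formula E[T_35] = 1/π_35 = 91.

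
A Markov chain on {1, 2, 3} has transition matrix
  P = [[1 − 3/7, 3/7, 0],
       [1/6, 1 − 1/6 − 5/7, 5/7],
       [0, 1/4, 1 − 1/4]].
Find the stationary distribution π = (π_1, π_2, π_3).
π = (49/535, 126/535, 72/107)

This is a birth-death chain on three states, which satisfies detailed balance: π_1 · P_{12} = π_2 · P_{21} and π_2 · P_{23} = π_3 · P_{32}.
From π_1 · 3/7 = π_2 · 1/6: π_2/π_1 = (3/7)/(1/6) = 18/7.
From π_2 · 5/7 = π_3 · 1/4: π_3/π_2 = (5/7)/(1/4) = 20/7.
Take π_1 proportional to 1; then unnormalized π = (1, 18/7, 360/49). Normalize by dividing by the sum 535/49:
  π = (49/535, 126/535, 72/107).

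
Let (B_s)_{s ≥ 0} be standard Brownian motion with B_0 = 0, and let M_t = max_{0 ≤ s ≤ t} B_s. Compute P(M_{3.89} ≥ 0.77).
P(M_{3.89} ≥ 0.77) = 2·P(B_{3.89} ≥ 0.77) = 2(1 − Φ(0.77/√3.89)) ≈ 0.6962

By the reflection principle for Brownian motion, P(M_t ≥ a) = 2 · P(B_t ≥ a) for a ≥ 0. Since B_t ~ N(0, t), P(B_t ≥ 0.77) = 1 − Φ(0.77/√t) = 1 − Φ(0.77/√3.89) = 1 − Φ(0.3904). So
  P(M_{3.89} ≥ 0.77) = 2(1 − Φ(0.3904)) ≈ 0.6962.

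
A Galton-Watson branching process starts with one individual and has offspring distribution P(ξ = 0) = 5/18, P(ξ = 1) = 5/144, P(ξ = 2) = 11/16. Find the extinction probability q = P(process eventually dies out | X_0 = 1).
q = 40/99

The pgf is f(s) = 5/18 + 5/144·s + 11/16·s². The extinction probability q is the smallest fixed point of f in [0, 1]. Setting s = f(s):
  11/16·s² + (5/144 − 1)·s + 5/18 = 0
  11/16·s² − (5/18 + 11/16)·s + 5/18 = 0
which factors as (s − 1)·(11/16·s − 5/18) = 0, giving roots s = 1 and s = (5/18)/(11/16) = 40/99.
Mean offspring μ = 5/144 + 2·11/16 = 203/144 > 1 (supercritical), so q < 1. The extinction probability is the smaller root: q = (5/18)/(11/16) = 40/99.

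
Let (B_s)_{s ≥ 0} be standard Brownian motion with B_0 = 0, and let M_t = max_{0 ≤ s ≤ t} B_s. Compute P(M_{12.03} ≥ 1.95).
P(M_{12.03} ≥ 1.95) = 2·P(B_{12.03} ≥ 1.95) = 2(1 − Φ(1.95/√12.03)) ≈ 0.5740

By the reflection principle for Brownian motion, P(M_t ≥ a) = 2 · P(B_t ≥ a) for a ≥ 0. Since B_t ~ N(0, t), P(B_t ≥ 1.95) = 1 − Φ(1.95/√t) = 1 − Φ(1.95/√12.03) = 1 − Φ(0.5622). So
  P(M_{12.03} ≥ 1.95) = 2(1 − Φ(0.5622)) ≈ 0.5740.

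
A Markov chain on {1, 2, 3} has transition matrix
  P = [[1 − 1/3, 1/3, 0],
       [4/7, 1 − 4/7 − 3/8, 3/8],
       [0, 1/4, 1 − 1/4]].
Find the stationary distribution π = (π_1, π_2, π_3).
π = (24/59, 14/59, 21/59)

This is a birth-death chain on three states, which satisfies detailed balance: π_1 · P_{12} = π_2 · P_{21} and π_2 · P_{23} = π_3 · P_{32}.
From π_1 · 1/3 = π_2 · 4/7: π_2/π_1 = (1/3)/(4/7) = 7/12.
From π_2 · 3/8 = π_3 · 1/4: π_3/π_2 = (3/8)/(1/4) = 3/2.
Take π_1 proportional to 1; then unnormalized π = (1, 7/12, 7/8). Normalize by dividing by the sum 59/24:
  π = (24/59, 14/59, 21/59).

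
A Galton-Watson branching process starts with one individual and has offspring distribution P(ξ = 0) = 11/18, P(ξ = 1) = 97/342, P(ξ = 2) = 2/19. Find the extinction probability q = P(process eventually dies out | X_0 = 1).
q = 1

Mean offspring μ = 0·11/18 + 1·97/342 + 2·2/19 = 169/342 ≤ 1. For μ ≤ 1 with offspring not concentrated at 1, the Galton-Watson process goes extinct almost surely, so q = 1.
(Algebraic check: The pgf is f(s) = 11/18 + 97/342·s + 2/19·s². The extinction probability q is the smallest fixed point of f in [0, 1]. Setting s = f(s):
  2/19·s² + (97/342 − 1)·s + 11/18 = 0
  2/19·s² − (11/18 + 2/19)·s + 11/18 = 0
which factors as (s − 1)·(2/19·s − 11/18) = 0, giving roots s = 1 and s = (11/18)/(2/19) = 209/36. Since 209/36 ≥ 1, the smallest root in [0, 1] is s = 1.)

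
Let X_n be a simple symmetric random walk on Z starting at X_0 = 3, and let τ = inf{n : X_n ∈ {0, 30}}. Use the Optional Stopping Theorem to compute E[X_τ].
E[X_τ] = 3

X_n is a martingale and τ is a bounded-mean stopping time (indeed τ is finite a.s. with bounded expectation since the walk is in a bounded region). By the OST, E[X_τ] = E[X_0] = 3. Equivalently: E[X_τ] = 30 · P(hit 30 first) + 0 · P(hit 0 first) = 30 · (3/30) = 3.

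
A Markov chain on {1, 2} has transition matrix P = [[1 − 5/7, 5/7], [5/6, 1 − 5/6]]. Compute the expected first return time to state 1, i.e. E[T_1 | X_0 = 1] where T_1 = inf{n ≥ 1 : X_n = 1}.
E[T_1 | X_0 = 1] = 1/π_1 = 13/7

For an irreducible recurrent Markov chain with stationary distribution π, E[T_i | X_0 = i] = 1/π_i (Kac's formula). Here π_1 = (5/6)/(5/7 + 5/6) = (5/6)/(65/42) = 7/13, so E[T_1 | X_0 = 1] = 1/π_1 = (5/7 + 5/6)/(5/6) = (65/42)/(5/6) = 13/7.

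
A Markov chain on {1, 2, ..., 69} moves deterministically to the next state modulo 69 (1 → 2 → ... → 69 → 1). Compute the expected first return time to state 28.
E[T_28 | X_0 = 28] = 69

The chain cycles deterministically, so starting at state 28 it returns in exactly 69 steps. Equivalently, the stationary distribution is uniform π_j = 1/69 for every state j, so by Kac's formula E[T_28] = 1/π_28 = 69.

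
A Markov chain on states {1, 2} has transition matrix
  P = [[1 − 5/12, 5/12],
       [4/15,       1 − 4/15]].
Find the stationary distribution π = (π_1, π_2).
π_1 = 16/41, π_2 = 25/41

Solve πP = π with π_1 + π_2 = 1. From πP = π: π_1 · (1 − 5/12) + π_2 · 4/15 = π_1 ⇒ π_2 · 4/15 = π_1 · 5/12 ⇒ π_2/π_1 = (5/12)/(4/15) = 25/16. Together with π_1 + π_2 = 1:
  π_1 = (4/15)/(5/12 + 4/15) = (4/15)/(41/60) = 16/41,
  π_2 = (5/12)/(5/12 + 4/15) = (5/12)/(41/60) = 25/41.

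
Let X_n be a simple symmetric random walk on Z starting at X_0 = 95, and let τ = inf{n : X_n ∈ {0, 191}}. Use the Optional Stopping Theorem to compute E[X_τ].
E[X_τ] = 95

X_n is a martingale and τ is a bounded-mean stopping time (indeed τ is finite a.s. with bounded expectation since the walk is in a bounded region). By the OST, E[X_τ] = E[X_0] = 95. Equivalently: E[X_τ] = 191 · P(hit 191 first) + 0 · P(hit 0 first) = 191 · (95/191) = 95.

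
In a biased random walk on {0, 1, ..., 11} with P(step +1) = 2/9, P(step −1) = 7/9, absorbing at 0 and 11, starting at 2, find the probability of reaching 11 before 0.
P(hit 11 before 0) = (1 − (7/2)^2) / (1 − (7/2)^11) = 4608/395464939

Let u_k denote P(reach 11 before 0 | start at k). Boundary: u_0 = 0, u_11 = 1. Recurrence: u_k = 2/9·u_{k+1} + 7/9·u_{k-1} for 1 ≤ k ≤ 10. Try u_k = A + B·r^k with r = q/p = (7/9)/(2/9) = 7/2. Substitution satisfies the recurrence; boundary conditions give:
  u_k = (1 − r^k) / (1 − r^N) = (1 − (7/2)^2) / (1 − (7/2)^11) = 4608/395464939.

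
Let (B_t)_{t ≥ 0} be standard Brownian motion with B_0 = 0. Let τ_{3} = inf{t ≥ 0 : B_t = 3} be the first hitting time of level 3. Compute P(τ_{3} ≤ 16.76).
P(τ_{3} ≤ 16.76) = 2(1 − Φ(3/√16.76)) = 2(1 − Φ(0.7328)) ≈ 0.4637

By the reflection principle for standard BM, P(τ_b ≤ t) = 2 · P(B_t ≥ b). Since B_t ~ N(0, t), P(B_t ≥ 3) = 1 − Φ(3/√t) = 1 − Φ(3/√16.76) = 1 − Φ(0.7328) ≈ 0.23184. Doubling: P(τ_{3} ≤ 16.76) ≈ 2 · 0.23184 = 0.46368 ≈ 0.4637.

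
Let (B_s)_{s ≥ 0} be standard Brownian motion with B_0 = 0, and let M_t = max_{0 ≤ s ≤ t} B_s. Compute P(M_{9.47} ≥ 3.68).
P(M_{9.47} ≥ 3.68) = 2·P(B_{9.47} ≥ 3.68) = 2(1 − Φ(3.68/√9.47)) ≈ 0.2318

By the reflection principle for Brownian motion, P(M_t ≥ a) = 2 · P(B_t ≥ a) for a ≥ 0. Since B_t ~ N(0, t), P(B_t ≥ 3.68) = 1 − Φ(3.68/√t) = 1 − Φ(3.68/√9.47) = 1 − Φ(1.1958). So
  P(M_{9.47} ≥ 3.68) = 2(1 − Φ(1.1958)) ≈ 0.2318.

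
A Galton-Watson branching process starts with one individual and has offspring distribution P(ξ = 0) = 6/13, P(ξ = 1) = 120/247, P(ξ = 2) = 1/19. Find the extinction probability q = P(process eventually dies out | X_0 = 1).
q = 1

Mean offspring μ = 0·6/13 + 1·120/247 + 2·1/19 = 146/247 ≤ 1. For μ ≤ 1 with offspring not concentrated at 1, the Galton-Watson process goes extinct almost surely, so q = 1.
(Algebraic check: The pgf is f(s) = 6/13 + 120/247·s + 1/19·s². The extinction probability q is the smallest fixed point of f in [0, 1]. Setting s = f(s):
  1/19·s² + (120/247 − 1)·s + 6/13 = 0
  1/19·s² − (6/13 + 1/19)·s + 6/13 = 0
which factors as (s − 1)·(1/19·s − 6/13) = 0, giving roots s = 1 and s = (6/13)/(1/19) = 114/13. Since 114/13 ≥ 1, the smallest root in [0, 1] is s = 1.)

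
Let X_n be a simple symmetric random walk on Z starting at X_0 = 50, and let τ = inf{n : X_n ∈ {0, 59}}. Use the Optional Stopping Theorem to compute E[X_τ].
E[X_τ] = 50

X_n is a martingale and τ is a bounded-mean stopping time (indeed τ is finite a.s. with bounded expectation since the walk is in a bounded region). By the OST, E[X_τ] = E[X_0] = 50. Equivalently: E[X_τ] = 59 · P(hit 59 first) + 0 · P(hit 0 first) = 59 · (50/59) = 50.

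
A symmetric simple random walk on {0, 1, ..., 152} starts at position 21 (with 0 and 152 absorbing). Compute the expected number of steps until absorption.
E[τ | X_0 = 21] = 2751

Let v_k = E[τ | X_0 = k]. Boundary: v_0 = v_152 = 0. Recurrence: v_k = 1 + (v_{k-1} + v_{k+1})/2 for 1 ≤ k ≤ 151. The particular solution to v_k − (v_{k-1} + v_{k+1})/2 = 1 is v_k = −k^2. Adding homogeneous solution A + B k and matching boundaries gives v_k = k (152 − k). Substituting k = 21: v_21 = 21 · 131 = 2751.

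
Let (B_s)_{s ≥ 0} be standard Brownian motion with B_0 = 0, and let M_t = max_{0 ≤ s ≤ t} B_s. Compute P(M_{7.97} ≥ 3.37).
P(M_{7.97} ≥ 3.37) = 2·P(B_{7.97} ≥ 3.37) = 2(1 − Φ(3.37/√7.97)) ≈ 0.2326

By the reflection principle for Brownian motion, P(M_t ≥ a) = 2 · P(B_t ≥ a) for a ≥ 0. Since B_t ~ N(0, t), P(B_t ≥ 3.37) = 1 − Φ(3.37/√t) = 1 − Φ(3.37/√7.97) = 1 − Φ(1.1937). So
  P(M_{7.97} ≥ 3.37) = 2(1 − Φ(1.1937)) ≈ 0.2326.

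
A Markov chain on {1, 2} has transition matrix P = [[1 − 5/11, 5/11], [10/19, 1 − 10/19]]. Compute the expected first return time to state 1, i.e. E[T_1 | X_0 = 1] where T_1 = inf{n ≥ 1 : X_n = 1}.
E[T_1 | X_0 = 1] = 1/π_1 = 41/22

For an irreducible recurrent Markov chain with stationary distribution π, E[T_i | X_0 = i] = 1/π_i (Kac's formula). Here π_1 = (10/19)/(5/11 + 10/19) = (10/19)/(205/209) = 22/41, so E[T_1 | X_0 = 1] = 1/π_1 = (5/11 + 10/19)/(10/19) = (205/209)/(10/19) = 41/22.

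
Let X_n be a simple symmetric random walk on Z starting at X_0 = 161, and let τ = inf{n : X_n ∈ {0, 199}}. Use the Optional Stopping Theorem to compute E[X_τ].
E[X_τ] = 161

X_n is a martingale and τ is a bounded-mean stopping time (indeed τ is finite a.s. with bounded expectation since the walk is in a bounded region). By the OST, E[X_τ] = E[X_0] = 161. Equivalently: E[X_τ] = 199 · P(hit 199 first) + 0 · P(hit 0 first) = 199 · (161/199) = 161.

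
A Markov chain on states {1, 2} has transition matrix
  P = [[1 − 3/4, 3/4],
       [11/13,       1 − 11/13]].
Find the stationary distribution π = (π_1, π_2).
π_1 = 44/83, π_2 = 39/83

Solve πP = π with π_1 + π_2 = 1. From πP = π: π_1 · (1 − 3/4) + π_2 · 11/13 = π_1 ⇒ π_2 · 11/13 = π_1 · 3/4 ⇒ π_2/π_1 = (3/4)/(11/13) = 39/44. Together with π_1 + π_2 = 1:
  π_1 = (11/13)/(3/4 + 11/13) = (11/13)/(83/52) = 44/83,
  π_2 = (3/4)/(3/4 + 11/13) = (3/4)/(83/52) = 39/83.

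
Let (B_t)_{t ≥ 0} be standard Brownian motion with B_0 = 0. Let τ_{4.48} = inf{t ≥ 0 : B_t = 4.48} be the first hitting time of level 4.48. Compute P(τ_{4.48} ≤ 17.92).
P(τ_{4.48} ≤ 17.92) = 2(1 − Φ(4.48/√17.92)) = 2(1 − Φ(1.0583)) ≈ 0.2899

By the reflection principle for standard BM, P(τ_b ≤ t) = 2 · P(B_t ≥ b). Since B_t ~ N(0, t), P(B_t ≥ 4.48) = 1 − Φ(4.48/√t) = 1 − Φ(4.48/√17.92) = 1 − Φ(1.0583) ≈ 0.14496. Doubling: P(τ_{4.48} ≤ 17.92) ≈ 2 · 0.14496 = 0.28992 ≈ 0.2899.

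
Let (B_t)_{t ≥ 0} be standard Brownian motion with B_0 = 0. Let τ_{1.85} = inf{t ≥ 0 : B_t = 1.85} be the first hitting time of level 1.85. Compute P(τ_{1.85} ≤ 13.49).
P(τ_{1.85} ≤ 13.49) = 2(1 − Φ(1.85/√13.49)) = 2(1 − Φ(0.5037)) ≈ 0.6145

By the reflection principle for standard BM, P(τ_b ≤ t) = 2 · P(B_t ≥ b). Since B_t ~ N(0, t), P(B_t ≥ 1.85) = 1 − Φ(1.85/√t) = 1 − Φ(1.85/√13.49) = 1 − Φ(0.5037) ≈ 0.30724. Doubling: P(τ_{1.85} ≤ 13.49) ≈ 2 · 0.30724 = 0.61448 ≈ 0.6145.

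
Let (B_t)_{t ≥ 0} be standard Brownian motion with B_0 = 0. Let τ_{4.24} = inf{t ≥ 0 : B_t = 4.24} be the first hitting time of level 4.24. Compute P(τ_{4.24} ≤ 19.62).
P(τ_{4.24} ≤ 19.62) = 2(1 − Φ(4.24/√19.62)) = 2(1 − Φ(0.9572)) ≈ 0.3385

By the reflection principle for standard BM, P(τ_b ≤ t) = 2 · P(B_t ≥ b). Since B_t ~ N(0, t), P(B_t ≥ 4.24) = 1 − Φ(4.24/√t) = 1 − Φ(4.24/√19.62) = 1 − Φ(0.9572) ≈ 0.16923. Doubling: P(τ_{4.24} ≤ 19.62) ≈ 2 · 0.16923 = 0.33846 ≈ 0.3385.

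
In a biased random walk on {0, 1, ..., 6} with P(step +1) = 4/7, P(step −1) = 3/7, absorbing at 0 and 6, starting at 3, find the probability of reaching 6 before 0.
P(hit 6 before 0) = (1 − (3/4)^3) / (1 − (3/4)^6) = 64/91

Let u_k denote P(reach 6 before 0 | start at k). Boundary: u_0 = 0, u_6 = 1. Recurrence: u_k = 4/7·u_{k+1} + 3/7·u_{k-1} for 1 ≤ k ≤ 5. Try u_k = A + B·r^k with r = q/p = (3/7)/(4/7) = 3/4. Substitution satisfies the recurrence; boundary conditions give:
  u_k = (1 − r^k) / (1 − r^N) = (1 − (3/4)^3) / (1 − (3/4)^6) = 64/91.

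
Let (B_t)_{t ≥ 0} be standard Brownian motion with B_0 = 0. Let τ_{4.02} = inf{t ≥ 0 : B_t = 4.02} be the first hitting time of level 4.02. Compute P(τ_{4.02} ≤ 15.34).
P(τ_{4.02} ≤ 15.34) = 2(1 − Φ(4.02/√15.34)) = 2(1 − Φ(1.0264)) ≈ 0.3047

By the reflection principle for standard BM, P(τ_b ≤ t) = 2 · P(B_t ≥ b). Since B_t ~ N(0, t), P(B_t ≥ 4.02) = 1 − Φ(4.02/√t) = 1 − Φ(4.02/√15.34) = 1 − Φ(1.0264) ≈ 0.15235. Doubling: P(τ_{4.02} ≤ 15.34) ≈ 2 · 0.15235 = 0.30470 ≈ 0.3047.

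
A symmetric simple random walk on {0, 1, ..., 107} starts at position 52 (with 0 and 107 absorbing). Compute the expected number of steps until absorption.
E[τ | X_0 = 52] = 2860

Let v_k = E[τ | X_0 = k]. Boundary: v_0 = v_107 = 0. Recurrence: v_k = 1 + (v_{k-1} + v_{k+1})/2 for 1 ≤ k ≤ 106. The particular solution to v_k − (v_{k-1} + v_{k+1})/2 = 1 is v_k = −k^2. Adding homogeneous solution A + B k and matching boundaries gives v_k = k (107 − k). Substituting k = 52: v_52 = 52 · 55 = 2860.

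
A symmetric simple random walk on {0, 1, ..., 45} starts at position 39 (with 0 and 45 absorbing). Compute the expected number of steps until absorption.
E[τ | X_0 = 39] = 234

Let v_k = E[τ | X_0 = k]. Boundary: v_0 = v_45 = 0. Recurrence: v_k = 1 + (v_{k-1} + v_{k+1})/2 for 1 ≤ k ≤ 44. The particular solution to v_k − (v_{k-1} + v_{k+1})/2 = 1 is v_k = −k^2. Adding homogeneous solution A + B k and matching boundaries gives v_k = k (45 − k). Substituting k = 39: v_39 = 39 · 6 = 234.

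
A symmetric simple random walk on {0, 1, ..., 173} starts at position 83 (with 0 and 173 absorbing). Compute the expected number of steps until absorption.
E[τ | X_0 = 83] = 7470

Let v_k = E[τ | X_0 = k]. Boundary: v_0 = v_173 = 0. Recurrence: v_k = 1 + (v_{k-1} + v_{k+1})/2 for 1 ≤ k ≤ 172. The particular solution to v_k − (v_{k-1} + v_{k+1})/2 = 1 is v_k = −k^2. Adding homogeneous solution A + B k and matching boundaries gives v_k = k (173 − k). Substituting k = 83: v_83 = 83 · 90 = 7470.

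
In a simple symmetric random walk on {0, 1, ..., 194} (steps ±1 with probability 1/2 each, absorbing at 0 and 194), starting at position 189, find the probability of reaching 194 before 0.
P(hit 194 before 0) = 189/194

Let u_k = P(hit 194 before 0 | start at k). Then u_0 = 0, u_194 = 1, and u_k = u_{k-1}/2 + u_{k+1}/2 for 1 ≤ k ≤ 193. This harmonic recurrence is solved by u_k = k/194, giving u_189 = 189/194.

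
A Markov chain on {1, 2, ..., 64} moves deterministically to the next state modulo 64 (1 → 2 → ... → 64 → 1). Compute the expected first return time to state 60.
E[T_60 | X_0 = 60] = 64

The chain cycles deterministically, so starting at state 60 it returns in exactly 64 steps. Equivalently, the stationary distribution is uniform π_j = 1/64 for every state j, so by Kac's formula E[T_60] = 1/π_60 = 64.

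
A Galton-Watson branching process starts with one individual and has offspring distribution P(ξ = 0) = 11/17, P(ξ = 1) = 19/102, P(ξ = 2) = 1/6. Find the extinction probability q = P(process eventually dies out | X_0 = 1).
q = 1

Mean offspring μ = 0·11/17 + 1·19/102 + 2·1/6 = 53/102 ≤ 1. For μ ≤ 1 with offspring not concentrated at 1, the Galton-Watson process goes extinct almost surely, so q = 1.
(Algebraic check: The pgf is f(s) = 11/17 + 19/102·s + 1/6·s². The extinction probability q is the smallest fixed point of f in [0, 1]. Setting s = f(s):
  1/6·s² + (19/102 − 1)·s + 11/17 = 0
  1/6·s² − (11/17 + 1/6)·s + 11/17 = 0
which factors as (s − 1)·(1/6·s − 11/17) = 0, giving roots s = 1 and s = (11/17)/(1/6) = 66/17. Since 66/17 ≥ 1, the smallest root in [0, 1] is s = 1.)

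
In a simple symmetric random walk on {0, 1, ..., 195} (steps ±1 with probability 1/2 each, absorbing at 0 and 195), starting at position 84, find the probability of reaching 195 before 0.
P(hit 195 before 0) = 84/195 = 28/65

Let u_k = P(hit 195 before 0 | start at k). Then u_0 = 0, u_195 = 1, and u_k = u_{k-1}/2 + u_{k+1}/2 for 1 ≤ k ≤ 194. This harmonic recurrence is solved by u_k = k/195, giving u_84 = 84/195 = 28/65.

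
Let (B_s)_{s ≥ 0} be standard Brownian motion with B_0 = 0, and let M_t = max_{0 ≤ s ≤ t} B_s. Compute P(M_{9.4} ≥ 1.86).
P(M_{9.4} ≥ 1.86) = 2·P(B_{9.4} ≥ 1.86) = 2(1 − Φ(1.86/√9.4)) ≈ 0.5441

By the reflection principle for Brownian motion, P(M_t ≥ a) = 2 · P(B_t ≥ a) for a ≥ 0. Since B_t ~ N(0, t), P(B_t ≥ 1.86) = 1 − Φ(1.86/√t) = 1 − Φ(1.86/√9.4) = 1 − Φ(0.6067). So
  P(M_{9.4} ≥ 1.86) = 2(1 − Φ(0.6067)) ≈ 0.5441.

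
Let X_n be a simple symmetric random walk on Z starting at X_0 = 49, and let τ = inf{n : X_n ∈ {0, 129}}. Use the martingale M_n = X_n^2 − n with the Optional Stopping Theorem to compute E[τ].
E[τ] = 3920

M_n = X_n^2 − n is a martingale (since E[X_{n+1}^2 | F_n] = X_n^2 + 1). By OST (τ has finite mean in a bounded region), E[M_τ] = E[M_0] = X_0^2 − 0 = 49^2 = 2401. Also E[M_τ] = E[X_τ^2] − E[τ]. The walk exits at 0 or 129, with P(hit 129 first) = 49/129, so E[X_τ^2] = 129^2 · 49/129 + 0 = 6321. Thus E[τ] = E[X_τ^2] − E[M_τ] = 6321 − 2401 = 3920 = 49(129 − 49) = 3920.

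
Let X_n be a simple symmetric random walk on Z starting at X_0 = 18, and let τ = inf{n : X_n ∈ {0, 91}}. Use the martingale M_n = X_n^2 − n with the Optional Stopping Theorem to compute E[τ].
E[τ] = 1314

M_n = X_n^2 − n is a martingale (since E[X_{n+1}^2 | F_n] = X_n^2 + 1). By OST (τ has finite mean in a bounded region), E[M_τ] = E[M_0] = X_0^2 − 0 = 18^2 = 324. Also E[M_τ] = E[X_τ^2] − E[τ]. The walk exits at 0 or 91, with P(hit 91 first) = 18/91, so E[X_τ^2] = 91^2 · 18/91 + 0 = 1638. Thus E[τ] = E[X_τ^2] − E[M_τ] = 1638 − 324 = 1314 = 18(91 − 18) = 1314.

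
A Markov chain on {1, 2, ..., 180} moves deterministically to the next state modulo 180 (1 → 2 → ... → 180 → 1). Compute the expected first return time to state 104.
E[T_104 | X_0 = 104] = 180

The chain cycles deterministically, so starting at state 104 it returns in exactly 180 steps. Equivalently, the stationary distribution is uniform π_j = 1/180 for every state j, so by Kac's formula E[T_104] = 1/π_104 = 180.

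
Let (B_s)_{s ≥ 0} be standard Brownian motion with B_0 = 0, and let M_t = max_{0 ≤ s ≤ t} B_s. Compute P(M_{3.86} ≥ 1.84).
P(M_{3.86} ≥ 1.84) = 2·P(B_{3.86} ≥ 1.84) = 2(1 − Φ(1.84/√3.86)) ≈ 0.3490

By the reflection principle for Brownian motion, P(M_t ≥ a) = 2 · P(B_t ≥ a) for a ≥ 0. Since B_t ~ N(0, t), P(B_t ≥ 1.84) = 1 − Φ(1.84/√t) = 1 − Φ(1.84/√3.86) = 1 − Φ(0.9365). So
  P(M_{3.86} ≥ 1.84) = 2(1 − Φ(0.9365)) ≈ 0.3490.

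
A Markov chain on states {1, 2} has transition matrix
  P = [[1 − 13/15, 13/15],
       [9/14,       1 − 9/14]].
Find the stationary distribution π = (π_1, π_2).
π_1 = 135/317, π_2 = 182/317

Solve πP = π with π_1 + π_2 = 1. From πP = π: π_1 · (1 − 13/15) + π_2 · 9/14 = π_1 ⇒ π_2 · 9/14 = π_1 · 13/15 ⇒ π_2/π_1 = (13/15)/(9/14) = 182/135. Together with π_1 + π_2 = 1:
  π_1 = (9/14)/(13/15 + 9/14) = (9/14)/(317/210) = 135/317,
  π_2 = (13/15)/(13/15 + 9/14) = (13/15)/(317/210) = 182/317.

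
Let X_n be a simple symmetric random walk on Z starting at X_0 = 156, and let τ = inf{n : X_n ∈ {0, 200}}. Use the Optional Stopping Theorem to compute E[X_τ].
E[X_τ] = 156

X_n is a martingale and τ is a bounded-mean stopping time (indeed τ is finite a.s. with bounded expectation since the walk is in a bounded region). By the OST, E[X_τ] = E[X_0] = 156. Equivalently: E[X_τ] = 200 · P(hit 200 first) + 0 · P(hit 0 first) = 200 · (156/200) = 156.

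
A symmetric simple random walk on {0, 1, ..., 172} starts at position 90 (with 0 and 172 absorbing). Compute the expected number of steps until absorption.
E[τ | X_0 = 90] = 7380

Let v_k = E[τ | X_0 = k]. Boundary: v_0 = v_172 = 0. Recurrence: v_k = 1 + (v_{k-1} + v_{k+1})/2 for 1 ≤ k ≤ 171. The particular solution to v_k − (v_{k-1} + v_{k+1})/2 = 1 is v_k = −k^2. Adding homogeneous solution A + B k and matching boundaries gives v_k = k (172 − k). Substituting k = 90: v_90 = 90 · 82 = 7380.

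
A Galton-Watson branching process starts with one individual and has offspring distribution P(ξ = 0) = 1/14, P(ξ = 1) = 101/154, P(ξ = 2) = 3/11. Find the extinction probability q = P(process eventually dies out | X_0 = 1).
q = 11/42

The pgf is f(s) = 1/14 + 101/154·s + 3/11·s². The extinction probability q is the smallest fixed point of f in [0, 1]. Setting s = f(s):
  3/11·s² + (101/154 − 1)·s + 1/14 = 0
  3/11·s² − (1/14 + 3/11)·s + 1/14 = 0
which factors as (s − 1)·(3/11·s − 1/14) = 0, giving roots s = 1 and s = (1/14)/(3/11) = 11/42.
Mean offspring μ = 101/154 + 2·3/11 = 185/154 > 1 (supercritical), so q < 1. The extinction probability is the smaller root: q = (1/14)/(3/11) = 11/42.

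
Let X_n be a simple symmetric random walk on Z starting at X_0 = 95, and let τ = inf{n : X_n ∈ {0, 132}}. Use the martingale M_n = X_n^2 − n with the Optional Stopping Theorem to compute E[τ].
E[τ] = 3515

M_n = X_n^2 − n is a martingale (since E[X_{n+1}^2 | F_n] = X_n^2 + 1). By OST (τ has finite mean in a bounded region), E[M_τ] = E[M_0] = X_0^2 − 0 = 95^2 = 9025. Also E[M_τ] = E[X_τ^2] − E[τ]. The walk exits at 0 or 132, with P(hit 132 first) = 95/132, so E[X_τ^2] = 132^2 · 95/132 + 0 = 12540. Thus E[τ] = E[X_τ^2] − E[M_τ] = 12540 − 9025 = 3515 = 95(132 − 95) = 3515.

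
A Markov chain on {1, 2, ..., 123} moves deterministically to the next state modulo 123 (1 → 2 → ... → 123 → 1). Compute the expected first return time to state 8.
E[T_8 | X_0 = 8] = 123

The chain cycles deterministically, so starting at state 8 it returns in exactly 123 steps. Equivalently, the stationary distribution is uniform π_j = 1/123 for every state j, so by Kac's formula E[T_8] = 1/π_8 = 123.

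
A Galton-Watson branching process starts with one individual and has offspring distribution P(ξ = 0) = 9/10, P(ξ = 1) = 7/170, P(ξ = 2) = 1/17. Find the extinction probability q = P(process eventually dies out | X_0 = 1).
q = 1

Mean offspring μ = 0·9/10 + 1·7/170 + 2·1/17 = 27/170 ≤ 1. For μ ≤ 1 with offspring not concentrated at 1, the Galton-Watson process goes extinct almost surely, so q = 1.
(Algebraic check: The pgf is f(s) = 9/10 + 7/170·s + 1/17·s². The extinction probability q is the smallest fixed point of f in [0, 1]. Setting s = f(s):
  1/17·s² + (7/170 − 1)·s + 9/10 = 0
  1/17·s² − (9/10 + 1/17)·s + 9/10 = 0
which factors as (s − 1)·(1/17·s − 9/10) = 0, giving roots s = 1 and s = (9/10)/(1/17) = 153/10. Since 153/10 ≥ 1, the smallest root in [0, 1] is s = 1.)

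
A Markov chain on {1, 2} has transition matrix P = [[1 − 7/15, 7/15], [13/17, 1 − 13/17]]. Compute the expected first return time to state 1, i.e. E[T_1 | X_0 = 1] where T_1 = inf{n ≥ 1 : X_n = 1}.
E[T_1 | X_0 = 1] = 1/π_1 = 314/195

For an irreducible recurrent Markov chain with stationary distribution π, E[T_i | X_0 = i] = 1/π_i (Kac's formula). Here π_1 = (13/17)/(7/15 + 13/17) = (13/17)/(314/255) = 195/314, so E[T_1 | X_0 = 1] = 1/π_1 = (7/15 + 13/17)/(13/17) = (314/255)/(13/17) = 314/195.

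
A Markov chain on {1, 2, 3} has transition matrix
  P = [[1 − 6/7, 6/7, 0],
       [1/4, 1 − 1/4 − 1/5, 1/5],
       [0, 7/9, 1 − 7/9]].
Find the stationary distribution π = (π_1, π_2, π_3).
π = (245/1301, 840/1301, 216/1301)

This is a birth-death chain on three states, which satisfies detailed balance: π_1 · P_{12} = π_2 · P_{21} and π_2 · P_{23} = π_3 · P_{32}.
From π_1 · 6/7 = π_2 · 1/4: π_2/π_1 = (6/7)/(1/4) = 24/7.
From π_2 · 1/5 = π_3 · 7/9: π_3/π_2 = (1/5)/(7/9) = 9/35.
Take π_1 proportional to 1; then unnormalized π = (1, 24/7, 216/245). Normalize by dividing by the sum 1301/245:
  π = (245/1301, 840/1301, 216/1301).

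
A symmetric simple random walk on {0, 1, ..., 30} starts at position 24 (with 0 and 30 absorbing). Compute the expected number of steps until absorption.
E[τ | X_0 = 24] = 144

Let v_k = E[τ | X_0 = k]. Boundary: v_0 = v_30 = 0. Recurrence: v_k = 1 + (v_{k-1} + v_{k+1})/2 for 1 ≤ k ≤ 29. The particular solution to v_k − (v_{k-1} + v_{k+1})/2 = 1 is v_k = −k^2. Adding homogeneous solution A + B k and matching boundaries gives v_k = k (30 − k). Substituting k = 24: v_24 = 24 · 6 = 144.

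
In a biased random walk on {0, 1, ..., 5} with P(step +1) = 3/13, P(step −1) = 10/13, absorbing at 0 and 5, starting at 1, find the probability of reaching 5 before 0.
P(hit 5 before 0) = (1 − (10/3)^1) / (1 − (10/3)^5) = 81/14251

Let u_k denote P(reach 5 before 0 | start at k). Boundary: u_0 = 0, u_5 = 1. Recurrence: u_k = 3/13·u_{k+1} + 10/13·u_{k-1} for 1 ≤ k ≤ 4. Try u_k = A + B·r^k with r = q/p = (10/13)/(3/13) = 10/3. Substitution satisfies the recurrence; boundary conditions give:
  u_k = (1 − r^k) / (1 − r^N) = (1 − (10/3)^1) / (1 − (10/3)^5) = 81/14251.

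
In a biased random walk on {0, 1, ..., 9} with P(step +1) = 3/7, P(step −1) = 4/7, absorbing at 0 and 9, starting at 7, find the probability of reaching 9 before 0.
P(hit 9 before 0) = (1 − (4/3)^7) / (1 − (4/3)^9) = 127773/242461

Let u_k denote P(reach 9 before 0 | start at k). Boundary: u_0 = 0, u_9 = 1. Recurrence: u_k = 3/7·u_{k+1} + 4/7·u_{k-1} for 1 ≤ k ≤ 8. Try u_k = A + B·r^k with r = q/p = (4/7)/(3/7) = 4/3. Substitution satisfies the recurrence; boundary conditions give:
  u_k = (1 − r^k) / (1 − r^N) = (1 − (4/3)^7) / (1 − (4/3)^9) = 127773/242461.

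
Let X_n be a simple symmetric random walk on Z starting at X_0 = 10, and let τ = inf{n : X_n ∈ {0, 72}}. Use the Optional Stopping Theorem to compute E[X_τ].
E[X_τ] = 10

X_n is a martingale and τ is a bounded-mean stopping time (indeed τ is finite a.s. with bounded expectation since the walk is in a bounded region). By the OST, E[X_τ] = E[X_0] = 10. Equivalently: E[X_τ] = 72 · P(hit 72 first) + 0 · P(hit 0 first) = 72 · (10/72) = 10.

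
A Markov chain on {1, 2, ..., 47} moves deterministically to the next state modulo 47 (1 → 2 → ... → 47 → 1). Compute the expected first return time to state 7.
E[T_7 | X_0 = 7] = 47

The chain cycles deterministically, so starting at state 7 it returns in exactly 47 steps. Equivalently, the stationary distribution is uniform π_j = 1/47 for every state j, so by Kac's formula E[T_7] = 1/π_7 = 47.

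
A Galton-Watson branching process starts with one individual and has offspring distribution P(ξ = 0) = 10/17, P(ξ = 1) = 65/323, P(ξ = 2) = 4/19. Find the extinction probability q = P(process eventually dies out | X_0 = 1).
q = 1

Mean offspring μ = 0·10/17 + 1·65/323 + 2·4/19 = 201/323 ≤ 1. For μ ≤ 1 with offspring not concentrated at 1, the Galton-Watson process goes extinct almost surely, so q = 1.
(Algebraic check: The pgf is f(s) = 10/17 + 65/323·s + 4/19·s². The extinction probability q is the smallest fixed point of f in [0, 1]. Setting s = f(s):
  4/19·s² + (65/323 − 1)·s + 10/17 = 0
  4/19·s² − (10/17 + 4/19)·s + 10/17 = 0
which factors as (s − 1)·(4/19·s − 10/17) = 0, giving roots s = 1 and s = (10/17)/(4/19) = 95/34. Since 95/34 ≥ 1, the smallest root in [0, 1] is s = 1.)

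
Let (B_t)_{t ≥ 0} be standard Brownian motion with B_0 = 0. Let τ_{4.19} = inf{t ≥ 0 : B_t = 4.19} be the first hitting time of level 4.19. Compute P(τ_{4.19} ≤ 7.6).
P(τ_{4.19} ≤ 7.6) = 2(1 − Φ(4.19/√7.6)) = 2(1 − Φ(1.5199)) ≈ 0.1285

By the reflection principle for standard BM, P(τ_b ≤ t) = 2 · P(B_t ≥ b). Since B_t ~ N(0, t), P(B_t ≥ 4.19) = 1 − Φ(4.19/√t) = 1 − Φ(4.19/√7.6) = 1 − Φ(1.5199) ≈ 0.06427. Doubling: P(τ_{4.19} ≤ 7.6) ≈ 2 · 0.06427 = 0.12854 ≈ 0.1285.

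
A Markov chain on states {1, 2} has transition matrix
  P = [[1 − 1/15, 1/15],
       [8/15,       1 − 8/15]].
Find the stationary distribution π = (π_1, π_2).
π_1 = 8/9, π_2 = 1/9

Solve πP = π with π_1 + π_2 = 1. From πP = π: π_1 · (1 − 1/15) + π_2 · 8/15 = π_1 ⇒ π_2 · 8/15 = π_1 · 1/15 ⇒ π_2/π_1 = (1/15)/(8/15) = 1/8. Together with π_1 + π_2 = 1:
  π_1 = (8/15)/(1/15 + 8/15) = (8/15)/(3/5) = 8/9,
  π_2 = (1/15)/(1/15 + 8/15) = (1/15)/(3/5) = 1/9.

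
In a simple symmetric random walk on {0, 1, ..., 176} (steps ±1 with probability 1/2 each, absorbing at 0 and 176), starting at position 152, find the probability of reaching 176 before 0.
P(hit 176 before 0) = 152/176 = 19/22

Let u_k = P(hit 176 before 0 | start at k). Then u_0 = 0, u_176 = 1, and u_k = u_{k-1}/2 + u_{k+1}/2 for 1 ≤ k ≤ 175. This harmonic recurrence is solved by u_k = k/176, giving u_152 = 152/176 = 19/22.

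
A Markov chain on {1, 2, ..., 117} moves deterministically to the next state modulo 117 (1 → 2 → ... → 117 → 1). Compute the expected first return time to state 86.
E[T_86 | X_0 = 86] = 117

The chain cycles deterministically, so starting at state 86 it returns in exactly 117 steps. Equivalently, the stationary distribution is uniform π_j = 1/117 for every state j, so by Kac's formula E[T_86] = 1/π_86 = 117.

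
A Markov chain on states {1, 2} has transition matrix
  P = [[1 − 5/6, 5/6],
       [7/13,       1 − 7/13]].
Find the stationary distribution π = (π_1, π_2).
π_1 = 42/107, π_2 = 65/107

Solve πP = π with π_1 + π_2 = 1. From πP = π: π_1 · (1 − 5/6) + π_2 · 7/13 = π_1 ⇒ π_2 · 7/13 = π_1 · 5/6 ⇒ π_2/π_1 = (5/6)/(7/13) = 65/42. Together with π_1 + π_2 = 1:
  π_1 = (7/13)/(5/6 + 7/13) = (7/13)/(107/78) = 42/107,
  π_2 = (5/6)/(5/6 + 7/13) = (5/6)/(107/78) = 65/107.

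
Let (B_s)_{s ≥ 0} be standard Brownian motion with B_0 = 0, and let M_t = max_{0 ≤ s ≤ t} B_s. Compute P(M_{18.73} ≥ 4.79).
P(M_{18.73} ≥ 4.79) = 2·P(B_{18.73} ≥ 4.79) = 2(1 − Φ(4.79/√18.73)) ≈ 0.2684

By the reflection principle for Brownian motion, P(M_t ≥ a) = 2 · P(B_t ≥ a) for a ≥ 0. Since B_t ~ N(0, t), P(B_t ≥ 4.79) = 1 − Φ(4.79/√t) = 1 − Φ(4.79/√18.73) = 1 − Φ(1.1068). So
  P(M_{18.73} ≥ 4.79) = 2(1 − Φ(1.1068)) ≈ 0.2684.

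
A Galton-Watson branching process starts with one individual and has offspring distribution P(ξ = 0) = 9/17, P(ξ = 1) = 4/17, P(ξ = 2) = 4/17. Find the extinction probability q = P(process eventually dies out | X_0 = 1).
q = 1

Mean offspring μ = 0·9/17 + 1·4/17 + 2·4/17 = 12/17 ≤ 1. For μ ≤ 1 with offspring not concentrated at 1, the Galton-Watson process goes extinct almost surely, so q = 1.
(Algebraic check: The pgf is f(s) = 9/17 + 4/17·s + 4/17·s². The extinction probability q is the smallest fixed point of f in [0, 1]. Setting s = f(s):
  4/17·s² + (4/17 − 1)·s + 9/17 = 0
  4/17·s² − (9/17 + 4/17)·s + 9/17 = 0
which factors as (s − 1)·(4/17·s − 9/17) = 0, giving roots s = 1 and s = (9/17)/(4/17) = 9/4. Since 9/4 ≥ 1, the smallest root in [0, 1] is s = 1.)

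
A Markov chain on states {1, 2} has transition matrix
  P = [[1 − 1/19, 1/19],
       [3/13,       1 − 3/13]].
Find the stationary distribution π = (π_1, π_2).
π_1 = 57/70, π_2 = 13/70

Solve πP = π with π_1 + π_2 = 1. From πP = π: π_1 · (1 − 1/19) + π_2 · 3/13 = π_1 ⇒ π_2 · 3/13 = π_1 · 1/19 ⇒ π_2/π_1 = (1/19)/(3/13) = 13/57. Together with π_1 + π_2 = 1:
  π_1 = (3/13)/(1/19 + 3/13) = (3/13)/(70/247) = 57/70,
  π_2 = (1/19)/(1/19 + 3/13) = (1/19)/(70/247) = 13/70.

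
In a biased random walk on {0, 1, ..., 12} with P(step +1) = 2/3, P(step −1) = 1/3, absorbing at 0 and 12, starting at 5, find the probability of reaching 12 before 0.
P(hit 12 before 0) = (1 − (1/2)^5) / (1 − (1/2)^12) = 3968/4095

Let u_k denote P(reach 12 before 0 | start at k). Boundary: u_0 = 0, u_12 = 1. Recurrence: u_k = 2/3·u_{k+1} + 1/3·u_{k-1} for 1 ≤ k ≤ 11. Try u_k = A + B·r^k with r = q/p = (1/3)/(2/3) = 1/2. Substitution satisfies the recurrence; boundary conditions give:
  u_k = (1 − r^k) / (1 − r^N) = (1 − (1/2)^5) / (1 − (1/2)^12) = 3968/4095.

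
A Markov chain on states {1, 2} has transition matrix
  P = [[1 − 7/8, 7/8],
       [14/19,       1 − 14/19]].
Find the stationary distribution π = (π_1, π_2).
π_1 = 16/35, π_2 = 19/35

Solve πP = π with π_1 + π_2 = 1. From πP = π: π_1 · (1 − 7/8) + π_2 · 14/19 = π_1 ⇒ π_2 · 14/19 = π_1 · 7/8 ⇒ π_2/π_1 = (7/8)/(14/19) = 19/16. Together with π_1 + π_2 = 1:
  π_1 = (14/19)/(7/8 + 14/19) = (14/19)/(245/152) = 16/35,
  π_2 = (7/8)/(7/8 + 14/19) = (7/8)/(245/152) = 19/35.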